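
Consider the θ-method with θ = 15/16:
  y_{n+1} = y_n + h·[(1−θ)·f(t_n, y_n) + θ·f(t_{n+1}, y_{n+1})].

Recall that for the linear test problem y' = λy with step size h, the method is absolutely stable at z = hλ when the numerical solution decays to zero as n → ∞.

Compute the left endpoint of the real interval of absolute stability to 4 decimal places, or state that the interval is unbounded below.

(−∞, 0) — no finite endpoint.

Test eqn y'=λy, z=hλ:
  y_{n+1} = y_n + z·[1/16·y_n + 15/16·y_{n+1}] ⇒ (1 − 15/16z)y_{n+1} = (1 + 1/16z)y_n
  Hence R(z) = (1 + 1/16z)/(1 − 15/16z).

Find x<0 with |R(x)|<1.
x=-0.66: |R|=0.5923
x=-2: |R|=0.3043
x=-10: |R|=0.0361
x=-100: |R|=0.0554
θ=15/16≥1/2 ⇒ |1+1/16x|<|1−15/16x| ∀x<0 ⇒ stable on all of ℝ⁻.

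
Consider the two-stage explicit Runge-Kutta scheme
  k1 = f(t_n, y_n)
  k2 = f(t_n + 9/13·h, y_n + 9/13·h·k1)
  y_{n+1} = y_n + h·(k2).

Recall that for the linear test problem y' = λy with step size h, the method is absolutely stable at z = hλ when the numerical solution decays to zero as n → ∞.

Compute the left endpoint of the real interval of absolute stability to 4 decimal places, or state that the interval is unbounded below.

Test eqn y'=λy, z=hλ:
  k1=λy_n ⇒ h·k1=z·y_n;  k2=λ(1+9/13z)y_n ⇒ h·k2=z(1+9/13z)y_n
  y_{n+1}/y_n = 1 + z(1+9/13z) = 1 + z + 9/13z²
  Hence R(z) = 1 + z + 9/13z².

Boundary: |R(x)|=1, x<0.
x=-0.77: |R|=0.6405
R=1: x+9/13x²=0 ⇒ x=−13/9=-1.4444; min R=1−1/(4·9/13)=0.6389>−1
Confirm numerically:
  x=-1.073: |R|=0.72407 <1
  x=-1.070: |R|=0.72262 <1
  x=-0.982: |R|=0.68561 <1
  x=-0.582: |R|=0.65250 <1
  x=-1.740: |R|=1.35603 >1
  x=-1.697: |R|=1.29671 >1
  x=-1.691: |R|=1.28864 >1
Interval (-1.4444, 0).

z* = -1.4444.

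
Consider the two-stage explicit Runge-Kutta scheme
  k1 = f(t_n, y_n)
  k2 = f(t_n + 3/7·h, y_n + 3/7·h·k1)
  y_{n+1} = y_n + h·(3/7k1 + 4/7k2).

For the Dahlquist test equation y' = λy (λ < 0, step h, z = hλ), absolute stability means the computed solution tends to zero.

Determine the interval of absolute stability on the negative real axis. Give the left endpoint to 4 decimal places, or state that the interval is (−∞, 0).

Set f=λy, z=hλ:
  k1=λy_n ⇒ h·k1=z·y_n;  k2=λ(1+3/7z)y_n ⇒ h·k2=z(1+3/7z)y_n
  y_{n+1}/y_n = 1 + 3/7z + 4/7z(1+3/7z) = 1 + z + 12/49z²
  so R(z) = 1 + z + 12/49z².

Need |R(x)|<1, x<0.
x=-0.71: |R|=0.4135
R=1: x+12/49x²=0 ⇒ x=−49/12=-4.0833; min R=1−1/(4·12/49)=-0.0208>−1
Confirm numerically:
  x=-3.916: |R|=0.83952 <1
  x=-3.693: |R|=0.64698 <1
  x=-1.834: |R|=0.01027 <1
  x=-4.385: |R|=1.32395 >1
  x=-4.109: |R|=1.02583 >1
Stable set (-4.0833, 0).

z∈(-4.0833,0).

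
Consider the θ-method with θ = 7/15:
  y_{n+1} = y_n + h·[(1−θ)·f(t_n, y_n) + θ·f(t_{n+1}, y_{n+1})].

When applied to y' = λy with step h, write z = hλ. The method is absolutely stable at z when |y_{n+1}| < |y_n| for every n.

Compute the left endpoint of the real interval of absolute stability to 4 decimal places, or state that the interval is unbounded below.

left endpoint -30.0000.

Test eqn y'=λy, z=hλ:
  y_{n+1} = y_n + z·[8/15·y_n + 7/15·y_{n+1}] ⇒ (1 − 7/15z)y_{n+1} = (1 + 8/15z)y_n
  ⇒ R(z) = (1 + 8/15z)/(1 − 7/15z).

Find x<0 with |R(x)|<1.
x=-0.92: |R|=0.3563
R=−1: 1+8/15x = −1+7/15x ⇒ -1/15x=2 ⇒ x=2/(-1/15)=-30.0000
Confirm numerically:
  x=-25.612: |R|=0.97741 <1
  x=-23.962: |R|=0.96696 <1
  x=-22.627: |R|=0.95748 <1
  x=-30.320: |R|=1.00141 >1
  x=-30.297: |R|=1.00131 >1
So |R|<1 on (-30.0000, 0).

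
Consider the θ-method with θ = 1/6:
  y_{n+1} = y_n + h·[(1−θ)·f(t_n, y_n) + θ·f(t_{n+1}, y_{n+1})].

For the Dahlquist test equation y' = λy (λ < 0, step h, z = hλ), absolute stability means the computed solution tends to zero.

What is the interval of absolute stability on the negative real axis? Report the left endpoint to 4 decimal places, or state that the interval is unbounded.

z∈(-3.0000,0).

Set f=λy, z=hλ:
  y_{n+1} = y_n + z·[5/6·y_n + 1/6·y_{n+1}] ⇒ (1 − 1/6z)y_{n+1} = (1 + 5/6z)y_n
  ⇒ R(z) = (1 + 5/6z)/(1 − 1/6z).

Boundary: |R(x)|=1, x<0.
x=-1.38: |R|=0.1220
R=−1: 1+5/6x = −1+1/6x ⇒ -2/3x=2 ⇒ x=2/(-2/3)=-3.0000
Confirm numerically:
  x=-2.610: |R|=0.81882 <1
  x=-2.122: |R|=0.56759 <1
  x=-1.928: |R|=0.45913 <1
  x=-1.353: |R|=0.10404 <1
  x=-3.555: |R|=1.23234 >1
  x=-3.429: |R|=1.18199 >1
So |R|<1 on (-3.0000, 0).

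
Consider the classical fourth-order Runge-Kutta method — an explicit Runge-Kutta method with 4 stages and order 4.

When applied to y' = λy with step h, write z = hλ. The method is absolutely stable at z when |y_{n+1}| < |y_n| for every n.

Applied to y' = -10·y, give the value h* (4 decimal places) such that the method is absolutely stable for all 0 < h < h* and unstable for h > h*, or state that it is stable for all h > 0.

(-2.7853,0); λ=-10 ⇒ h* = 0.2785.

Test eqn y'=λy, z=hλ:
  order 4, 4-stage ⇒ R(z)=1+z+z^2/2+z^3/6+z^4/24
  (e.g. R(-0.61)=0.54399, |R|=0.54399)

Solve |R(x)|<1 on ℝ⁻.
x=-0.61: |R|=0.5440
|R(-2.32)|=0.4971 |R(-2.14)|=0.3903 |R(-1.96)|=0.3208
Bisect:
  x_lo=-3.3900 |R|=2.3660  x_hi=-0.3169 |R|=0.7285
  mid=-1.85345 |R|=0.29472 →hi
  mid=-2.62175 |R|=0.78015 →hi
  mid=-3.00590 |R|=1.38684 →lo
  mid=-2.81382 |R|=1.04387 →lo
  mid=-2.71779 |R|=0.90290 →hi
  mid=-2.76581 |R|=0.97101 →hi
  mid=-2.78981 |R|=1.00684 →lo
  mid=-2.77781 |R|=0.98878 →hi
  mid=-2.78381 |R|=0.99777 →hi
  mid=-2.78681 |R|=1.00229 →lo
  ...
  [-2.78531,-2.78513] ⇒ x*=-2.7853
Interval (-2.7853, 0).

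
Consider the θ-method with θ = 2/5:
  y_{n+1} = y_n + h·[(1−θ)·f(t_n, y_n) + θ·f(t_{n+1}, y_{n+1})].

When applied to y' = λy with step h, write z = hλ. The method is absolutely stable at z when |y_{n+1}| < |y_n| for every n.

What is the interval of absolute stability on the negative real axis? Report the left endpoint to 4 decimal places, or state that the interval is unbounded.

With y'=λy (z=hλ):
  y_{n+1} = y_n + z·[3/5·y_n + 2/5·y_{n+1}] ⇒ (1 − 2/5z)y_{n+1} = (1 + 3/5z)y_n
  R(z) = (1 + 3/5z)/(1 − 2/5z).

Solve |R(x)|<1 on ℝ⁻.
x=-0.42: |R|=0.6404
R=−1: 1+3/5x = −1+2/5x ⇒ -1/5x=2 ⇒ x=2/(-1/5)=-10.0000
Confirm numerically:
  x=-7.410: |R|=0.86932 <1
  x=-7.154: |R|=0.85260 <1
  x=-5.936: |R|=0.75913 <1
  x=-5.736: |R|=0.74114 <1
  x=-10.277: |R|=1.01084 >1
  x=-10.119: |R|=1.00472 >1
So |R|<1 on (-10.0000, 0).

z∈(-10.0000,0).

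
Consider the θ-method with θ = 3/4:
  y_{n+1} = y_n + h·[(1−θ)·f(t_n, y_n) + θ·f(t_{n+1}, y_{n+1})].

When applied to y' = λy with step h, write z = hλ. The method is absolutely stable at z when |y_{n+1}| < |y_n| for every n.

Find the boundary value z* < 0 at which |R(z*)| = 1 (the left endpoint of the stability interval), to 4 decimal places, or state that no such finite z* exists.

Test eqn y'=λy, z=hλ:
  y_{n+1} = y_n + z·[1/4·y_n + 3/4·y_{n+1}] ⇒ (1 − 3/4z)y_{n+1} = (1 + 1/4z)y_n
  so R(z) = (1 + 1/4z)/(1 − 3/4z).

Solve |R(x)|<1 on ℝ⁻.
x=-0.36: |R|=0.7165
x=-2: |R|=0.2000
x=-10: |R|=0.1765
x=-100: |R|=0.3158
θ=3/4≥1/2 ⇒ |1+1/4x|<|1−3/4x| ∀x<0 ⇒ interval (−∞,0).

unbounded; (−∞, 0).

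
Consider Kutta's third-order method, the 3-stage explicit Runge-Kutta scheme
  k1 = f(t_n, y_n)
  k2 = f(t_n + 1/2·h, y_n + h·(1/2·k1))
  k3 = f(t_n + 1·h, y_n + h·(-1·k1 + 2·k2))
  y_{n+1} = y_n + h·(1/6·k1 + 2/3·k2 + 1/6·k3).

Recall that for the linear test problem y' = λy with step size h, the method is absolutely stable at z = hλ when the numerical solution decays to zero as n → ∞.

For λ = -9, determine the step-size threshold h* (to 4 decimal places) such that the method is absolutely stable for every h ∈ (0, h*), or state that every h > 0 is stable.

On y'=λy, z=hλ:
  order 3, 3-stage ⇒ R(z)=1+z+z^2/2+z^3/6
  (e.g. R(-1.29)=0.18427, |R|=0.18427)

Find x<0 with |R(x)|<1.
x=-1.29: |R|=0.1843
|R(-2.42)|=0.8539 |R(-2.34)|=0.7377 |R(-1.78)|=0.1358
Bisect:
  x_lo=-3.3227 |R|=2.9165  x_hi=-0.2157 |R|=0.8059
  mid=-1.76919 |R|=0.12711 →hi
  mid=-2.54595 |R|=1.05543 →lo
  mid=-2.15757 |R|=0.50397 →hi
  mid=-2.35176 |R|=0.75421 →hi
  mid=-2.44885 |R|=0.89799 →hi
  mid=-2.49740 |R|=0.97495 →hi
  mid=-2.52167 |R|=1.01474 →lo
  ...
  [-2.51276,-2.51257] ⇒ x*=-2.5127
Stable set (-2.5127, 0).

(-2.5127,0); λ=-9 ⇒ h* = 0.2792.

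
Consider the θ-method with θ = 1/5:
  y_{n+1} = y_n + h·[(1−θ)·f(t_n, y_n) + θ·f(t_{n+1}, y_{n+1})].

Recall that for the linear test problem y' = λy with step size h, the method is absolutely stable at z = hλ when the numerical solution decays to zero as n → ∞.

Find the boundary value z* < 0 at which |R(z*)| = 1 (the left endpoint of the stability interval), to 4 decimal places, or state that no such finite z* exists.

On y'=λy, z=hλ:
  y_{n+1} = y_n + z·[4/5·y_n + 1/5·y_{n+1}] ⇒ (1 − 1/5z)y_{n+1} = (1 + 4/5z)y_n
  R(z) = (1 + 4/5z)/(1 − 1/5z).

Find x<0 with |R(x)|<1.
x=-0.49: |R|=0.5537
R=−1: 1+4/5x = −1+1/5x ⇒ -3/5x=2 ⇒ x=2/(-3/5)=-3.3333
Confirm numerically:
  x=-3.240: |R|=0.96602 <1
  x=-3.190: |R|=0.94750 <1
  x=-1.804: |R|=0.32569 <1
  x=-1.561: |R|=0.18961 <1
  x=-3.821: |R|=1.16585 >1
  x=-3.656: |R|=1.11183 >1
Stable set (-3.3333, 0).

left endpoint -3.3333.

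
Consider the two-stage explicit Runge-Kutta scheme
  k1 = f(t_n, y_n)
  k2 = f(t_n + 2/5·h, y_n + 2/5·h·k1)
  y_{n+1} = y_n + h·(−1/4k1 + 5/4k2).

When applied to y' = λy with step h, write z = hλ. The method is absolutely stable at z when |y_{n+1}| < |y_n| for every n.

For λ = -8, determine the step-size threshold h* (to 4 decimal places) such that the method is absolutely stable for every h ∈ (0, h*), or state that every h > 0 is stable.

On y'=λy, z=hλ:
  k1=λy_n ⇒ h·k1=z·y_n;  k2=λ(1+2/5z)y_n ⇒ h·k2=z(1+2/5z)y_n
  y_{n+1}/y_n = 1 − 1/4z + 5/4z(1+2/5z) = 1 + z + 1/2z²
  Hence R(z) = 1 + z + 1/2z².

Find x<0 with |R(x)|<1.
x=-0.49: |R|=0.6300
R=1: x+1/2x²=0 ⇒ x=−2=-2.0000; min R=1−1/(4·1/2)=0.5000>−1
Confirm numerically:
  x=-1.578: |R|=0.66704 <1
  x=-1.126: |R|=0.50794 <1
  x=-0.975: |R|=0.50031 <1
  x=-0.817: |R|=0.51674 <1
  x=-2.287: |R|=1.32818 >1
  x=-2.179: |R|=1.19502 >1
Stable set (-2.0000, 0).

(-2.0000,0); λ=-8 ⇒ h* = (2)/8 = 0.2500.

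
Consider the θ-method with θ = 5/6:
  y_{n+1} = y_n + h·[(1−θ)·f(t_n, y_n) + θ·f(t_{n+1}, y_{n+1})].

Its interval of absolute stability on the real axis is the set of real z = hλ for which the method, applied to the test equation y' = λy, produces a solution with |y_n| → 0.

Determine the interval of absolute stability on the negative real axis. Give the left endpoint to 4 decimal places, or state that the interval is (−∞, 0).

Set f=λy, z=hλ:
  y_{n+1} = y_n + z·[1/6·y_n + 5/6·y_{n+1}] ⇒ (1 − 5/6z)y_{n+1} = (1 + 1/6z)y_n
  ⇒ R(z) = (1 + 1/6z)/(1 − 5/6z).

Find x<0 with |R(x)|<1.
x=-1.17: |R|=0.4076
x=-2: |R|=0.2500
x=-10: |R|=0.0714
x=-100: |R|=0.1858
θ=5/6≥1/2 ⇒ |1+1/6x|<|1−5/6x| ∀x<0 ⇒ stable on all of ℝ⁻.

(−∞, 0) — no finite endpoint.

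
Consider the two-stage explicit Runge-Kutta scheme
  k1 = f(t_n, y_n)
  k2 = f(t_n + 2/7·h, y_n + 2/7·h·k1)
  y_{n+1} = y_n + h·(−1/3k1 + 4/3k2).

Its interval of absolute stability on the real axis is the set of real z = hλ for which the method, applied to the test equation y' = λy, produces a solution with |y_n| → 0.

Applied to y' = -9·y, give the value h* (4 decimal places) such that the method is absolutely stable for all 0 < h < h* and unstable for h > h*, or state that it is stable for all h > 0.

With y'=λy (z=hλ):
  k1=λy_n ⇒ h·k1=z·y_n;  k2=λ(1+2/7z)y_n ⇒ h·k2=z(1+2/7z)y_n
  y_{n+1}/y_n = 1 − 1/3z + 4/3z(1+2/7z) = 1 + z + 8/21z²
  so R(z) = 1 + z + 8/21z².

Boundary: |R(x)|=1, x<0.
x=-0.64: |R|=0.5160
R=1: x+8/21x²=0 ⇒ x=−21/8=-2.6250; min R=1−1/(4·8/21)=0.3438>−1
Confirm numerically:
  x=-2.590: |R|=0.96547 <1
  x=-2.578: |R|=0.95384 <1
  x=-1.457: |R|=0.35170 <1
  x=-1.056: |R|=0.36881 <1
  x=-3.150: |R|=1.63000 >1
  x=-2.787: |R|=1.17200 >1
Stable set (-2.6250, 0).

(-2.6250,0); λ=-9 ⇒ h* = (21/8)/9 = 0.2917.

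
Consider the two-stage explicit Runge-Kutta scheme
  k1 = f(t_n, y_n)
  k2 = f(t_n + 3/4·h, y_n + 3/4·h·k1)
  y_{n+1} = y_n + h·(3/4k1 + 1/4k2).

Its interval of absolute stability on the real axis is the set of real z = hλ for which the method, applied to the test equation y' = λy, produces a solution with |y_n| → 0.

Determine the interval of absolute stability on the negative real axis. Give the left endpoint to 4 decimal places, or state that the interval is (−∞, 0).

Set f=λy, z=hλ:
  k1=λy_n ⇒ h·k1=z·y_n;  k2=λ(1+3/4z)y_n ⇒ h·k2=z(1+3/4z)y_n
  y_{n+1}/y_n = 1 + 3/4z + 1/4z(1+3/4z) = 1 + z + 3/16z²
  ⇒ R(z) = 1 + z + 3/16z².

Find x<0 with |R(x)|<1.
x=-1.59: |R|=0.1160
R=1: x+3/16x²=0 ⇒ x=−16/3=-5.3333; min R=1−1/(4·3/16)=-0.3333>−1
Confirm numerically:
  x=-5.149: |R|=0.82204 <1
  x=-4.889: |R|=0.59269 <1
  x=-2.650: |R|=0.33328 <1
  x=-2.285: |R|=0.30602 <1
  x=-5.681: |R|=1.37033 >1
  x=-5.486: |R|=1.15704 >1
So |R|<1 on (-5.3333, 0).

z∈(-5.3333,0).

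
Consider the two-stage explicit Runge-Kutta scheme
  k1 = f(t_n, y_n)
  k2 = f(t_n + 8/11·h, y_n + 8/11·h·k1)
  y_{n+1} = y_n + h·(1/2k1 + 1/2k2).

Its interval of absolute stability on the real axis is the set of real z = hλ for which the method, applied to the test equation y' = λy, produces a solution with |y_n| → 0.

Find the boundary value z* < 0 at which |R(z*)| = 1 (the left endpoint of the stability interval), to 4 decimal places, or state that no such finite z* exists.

left endpoint -2.7500.

Test eqn y'=λy, z=hλ:
  k1=λy_n ⇒ h·k1=z·y_n;  k2=λ(1+8/11z)y_n ⇒ h·k2=z(1+8/11z)y_n
  y_{n+1}/y_n = 1 + 1/2z + 1/2z(1+8/11z) = 1 + z + 4/11z²
  so R(z) = 1 + z + 4/11z².

Find x<0 with |R(x)|<1.
x=-1.12: |R|=0.3361
R=1: x+4/11x²=0 ⇒ x=−11/4=-2.7500; min R=1−1/(4·4/11)=0.3125>−1
Confirm numerically:
  x=-2.311: |R|=0.63108 <1
  x=-2.208: |R|=0.56482 <1
  x=-1.395: |R|=0.31265 <1
  x=-1.307: |R|=0.31418 <1
  x=-3.258: |R|=1.60184 >1
  x=-2.909: |R|=1.16819 >1
  x=-2.788: |R|=1.03853 >1
Interval (-2.7500, 0).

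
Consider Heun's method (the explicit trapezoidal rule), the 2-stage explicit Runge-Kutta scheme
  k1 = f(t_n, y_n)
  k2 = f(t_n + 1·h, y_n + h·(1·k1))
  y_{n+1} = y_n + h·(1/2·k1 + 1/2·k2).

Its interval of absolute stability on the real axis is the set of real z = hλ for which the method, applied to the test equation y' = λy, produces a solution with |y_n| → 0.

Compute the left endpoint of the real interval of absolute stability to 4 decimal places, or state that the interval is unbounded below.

z* = -2.0000.

With y'=λy (z=hλ):
  order 2, 2-stage ⇒ R(z)=1+z+z^2/2
  (e.g. R(-0.84)=0.51280, |R|=0.51280)

Find x<0 with |R(x)|<1.
x=-0.84: |R|=0.5128
|R(-1.65)|=0.7112 |R(-1.55)|=0.6513 |R(-1.43)|=0.5924
Bisect:
  x_lo=-2.8953 |R|=2.2960  x_hi=-0.2561 |R|=0.7767
  mid=-1.57568 |R|=0.66570 →hi
  mid=-2.23547 |R|=1.26319 →lo
  mid=-1.90557 |R|=0.91003 →hi
  mid=-2.07052 |R|=1.07301 →lo
  mid=-1.98805 |R|=0.98812 →hi
  mid=-2.02928 |R|=1.02971 →lo
  mid=-2.00867 |R|=1.00870 →lo
  mid=-1.99836 |R|=0.99836 →hi
  mid=-2.00351 |R|=1.00352 →lo
  ...
  [-2.00013,-1.99997] ⇒ x*=-2.0000
So |R|<1 on (-2.0000, 0).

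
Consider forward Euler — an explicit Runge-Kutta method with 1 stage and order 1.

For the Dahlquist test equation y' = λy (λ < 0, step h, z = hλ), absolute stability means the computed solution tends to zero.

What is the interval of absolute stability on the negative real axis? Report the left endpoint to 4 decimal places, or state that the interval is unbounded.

(-2.0000, 0).

Test eqn y'=λy, z=hλ:
  order 1, 1-stage ⇒ R(z)=1+z
  (e.g. R(-1.21)=-0.21000, |R|=0.21000)

Solve |R(x)|<1 on ℝ⁻.
x=-1.21: |R|=0.2100
|R(-1.78)|=0.7800 |R(-1.31)|=0.3100 |R(-0.5)|=0.5000
Bisect:
  x_lo=-2.3816 |R|=1.3816  x_hi=-0.1584 |R|=0.8416
  mid=-1.26999 |R|=0.26999 →hi
  mid=-1.82578 |R|=0.82578 →hi
  mid=-2.10367 |R|=1.10367 →lo
  mid=-1.96473 |R|=0.96473 →hi
  mid=-2.03420 |R|=1.03420 →lo
  mid=-1.99946 |R|=0.99946 →hi
  mid=-2.01683 |R|=1.01683 →lo
  mid=-2.00815 |R|=1.00815 →lo
  ...
  [-2.00000,-1.99987] ⇒ x*=-2.0000
Interval (-2.0000, 0).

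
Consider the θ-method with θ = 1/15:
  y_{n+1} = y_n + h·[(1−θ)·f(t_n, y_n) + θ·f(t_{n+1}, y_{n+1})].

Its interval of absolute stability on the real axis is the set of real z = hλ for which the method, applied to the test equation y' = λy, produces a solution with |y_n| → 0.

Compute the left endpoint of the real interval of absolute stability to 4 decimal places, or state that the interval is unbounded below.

z* = -2.3077.

Set f=λy, z=hλ:
  y_{n+1} = y_n + z·[14/15·y_n + 1/15·y_{n+1}] ⇒ (1 − 1/15z)y_{n+1} = (1 + 14/15z)y_n
  so R(z) = (1 + 14/15z)/(1 − 1/15z).

Need |R(x)|<1, x<0.
x=-1.33: |R|=0.2217
R=−1: 1+14/15x = −1+1/15x ⇒ -13/15x=2 ⇒ x=2/(-13/15)=-2.3077
Confirm numerically:
  x=-2.234: |R|=0.94441 <1
  x=-1.126: |R|=0.04738 <1
  x=-1.095: |R|=0.02050 <1
  x=-0.979: |R|=0.08098 <1
  x=-2.738: |R|=1.31537 >1
  x=-2.426: |R|=1.08826 >1
Stable set (-2.3077, 0).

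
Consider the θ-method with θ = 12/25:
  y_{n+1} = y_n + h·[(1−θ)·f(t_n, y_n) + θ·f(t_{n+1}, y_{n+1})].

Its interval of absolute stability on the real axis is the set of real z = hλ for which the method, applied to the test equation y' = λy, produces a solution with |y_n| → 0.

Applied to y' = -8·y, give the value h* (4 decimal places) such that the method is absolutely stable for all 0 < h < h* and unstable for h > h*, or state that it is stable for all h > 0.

(-50.0000,0); λ=-8 ⇒ h* = (50)/8 = 6.2500.

Set f=λy, z=hλ:
  y_{n+1} = y_n + z·[13/25·y_n + 12/25·y_{n+1}] ⇒ (1 − 12/25z)y_{n+1} = (1 + 13/25z)y_n
  so R(z) = (1 + 13/25z)/(1 − 12/25z).

Boundary: |R(x)|=1, x<0.
x=-1.11: |R|=0.2758
R=−1: 1+13/25x = −1+12/25x ⇒ -1/25x=2 ⇒ x=2/(-1/25)=-50.0000
Confirm numerically:
  x=-45.970: |R|=0.99301 <1
  x=-28.247: |R|=0.94023 <1
  x=-20.192: |R|=0.88849 <1
  x=-50.394: |R|=1.00063 >1
  x=-50.023: |R|=1.00004 >1
So |R|<1 on (-50.0000, 0).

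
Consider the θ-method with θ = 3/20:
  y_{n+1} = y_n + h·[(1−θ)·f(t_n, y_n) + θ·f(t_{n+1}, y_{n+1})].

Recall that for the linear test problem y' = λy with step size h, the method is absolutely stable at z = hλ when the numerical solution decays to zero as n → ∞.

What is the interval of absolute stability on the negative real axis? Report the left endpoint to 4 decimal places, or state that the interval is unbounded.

z∈(-2.8571,0).

On y'=λy, z=hλ:
  y_{n+1} = y_n + z·[17/20·y_n + 3/20·y_{n+1}] ⇒ (1 − 3/20z)y_{n+1} = (1 + 17/20z)y_n
  so R(z) = (1 + 17/20z)/(1 − 3/20z).

Solve |R(x)|<1 on ℝ⁻.
x=-1.07: |R|=0.0780
R=−1: 1+17/20x = −1+3/20x ⇒ -7/10x=2 ⇒ x=2/(-7/10)=-2.8571
Confirm numerically:
  x=-2.635: |R|=0.88855 <1
  x=-2.206: |R|=0.65752 <1
  x=-1.939: |R|=0.50211 <1
  x=-1.494: |R|=0.22049 <1
  x=-3.181: |R|=1.15347 >1
  x=-3.143: |R|=1.13599 >1
Interval (-2.8571, 0).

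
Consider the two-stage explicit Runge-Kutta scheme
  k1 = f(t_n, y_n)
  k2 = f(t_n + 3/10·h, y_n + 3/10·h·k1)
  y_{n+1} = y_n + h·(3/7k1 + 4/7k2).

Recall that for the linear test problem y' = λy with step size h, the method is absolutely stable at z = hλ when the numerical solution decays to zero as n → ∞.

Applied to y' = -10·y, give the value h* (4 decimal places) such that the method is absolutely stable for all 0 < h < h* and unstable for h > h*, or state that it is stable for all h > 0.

With y'=λy (z=hλ):
  k1=λy_n ⇒ h·k1=z·y_n;  k2=λ(1+3/10z)y_n ⇒ h·k2=z(1+3/10z)y_n
  y_{n+1}/y_n = 1 + 3/7z + 4/7z(1+3/10z) = 1 + z + 6/35z²
  Hence R(z) = 1 + z + 6/35z².

Need |R(x)|<1, x<0.
x=-1.6: |R|=0.1611
R=1: x+6/35x²=0 ⇒ x=−35/6=-5.8333; min R=1−1/(4·6/35)=-0.4583>−1
Confirm numerically:
  x=-3.808: |R|=0.32214 <1
  x=-3.565: |R|=0.38628 <1
  x=-2.438: |R|=0.41906 <1
  x=-2.417: |R|=0.41553 <1
  x=-6.387: |R|=1.60622 >1
  x=-6.280: |R|=1.48087 >1
  x=-6.053: |R|=1.22794 >1
Interval (-5.8333, 0).

(-5.8333,0); λ=-10 ⇒ h* = (35/6)/10 = 0.5833.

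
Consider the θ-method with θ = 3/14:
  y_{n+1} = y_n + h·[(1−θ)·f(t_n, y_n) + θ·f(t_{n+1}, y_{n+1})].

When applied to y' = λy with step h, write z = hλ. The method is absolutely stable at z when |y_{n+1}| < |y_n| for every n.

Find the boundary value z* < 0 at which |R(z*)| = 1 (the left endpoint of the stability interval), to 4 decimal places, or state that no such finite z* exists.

left endpoint -3.5000.

With y'=λy (z=hλ):
  y_{n+1} = y_n + z·[11/14·y_n + 3/14·y_{n+1}] ⇒ (1 − 3/14z)y_{n+1} = (1 + 11/14z)y_n
  R(z) = (1 + 11/14z)/(1 − 3/14z).

Boundary: |R(x)|=1, x<0.
x=-0.35: |R|=0.6744
R=−1: 1+11/14x = −1+3/14x ⇒ -4/7x=2 ⇒ x=2/(-4/7)=-3.5000
Confirm numerically:
  x=-1.906: |R|=0.35328 <1
  x=-1.812: |R|=0.30521 <1
  x=-1.508: |R|=0.13971 <1
  x=-3.867: |R|=1.11468 >1
  x=-3.791: |R|=1.09175 >1
  x=-3.631: |R|=1.04210 >1
So |R|<1 on (-3.5000, 0).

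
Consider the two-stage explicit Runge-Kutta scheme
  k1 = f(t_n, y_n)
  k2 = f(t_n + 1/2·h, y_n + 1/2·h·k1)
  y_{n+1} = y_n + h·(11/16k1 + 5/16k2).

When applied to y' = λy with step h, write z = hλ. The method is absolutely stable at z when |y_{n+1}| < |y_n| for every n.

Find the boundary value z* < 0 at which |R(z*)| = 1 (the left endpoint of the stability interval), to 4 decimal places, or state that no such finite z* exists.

z* = -6.4000.

Set f=λy, z=hλ:
  k1=λy_n ⇒ h·k1=z·y_n;  k2=λ(1+1/2z)y_n ⇒ h·k2=z(1+1/2z)y_n
  y_{n+1}/y_n = 1 + 11/16z + 5/16z(1+1/2z) = 1 + z + 5/32z²
  Hence R(z) = 1 + z + 5/32z².

Solve |R(x)|<1 on ℝ⁻.
x=-0.95: |R|=0.1910
R=1: x+5/32x²=0 ⇒ x=−32/5=-6.4000; min R=1−1/(4·5/32)=-0.6000>−1
Confirm numerically:
  x=-5.903: |R|=0.54160 <1
  x=-4.610: |R|=0.28936 <1
  x=-3.270: |R|=0.59923 <1
  x=-6.871: |R|=1.50566 >1
  x=-6.803: |R|=1.42838 >1
  x=-6.795: |R|=1.41938 >1
Interval (-6.4000, 0).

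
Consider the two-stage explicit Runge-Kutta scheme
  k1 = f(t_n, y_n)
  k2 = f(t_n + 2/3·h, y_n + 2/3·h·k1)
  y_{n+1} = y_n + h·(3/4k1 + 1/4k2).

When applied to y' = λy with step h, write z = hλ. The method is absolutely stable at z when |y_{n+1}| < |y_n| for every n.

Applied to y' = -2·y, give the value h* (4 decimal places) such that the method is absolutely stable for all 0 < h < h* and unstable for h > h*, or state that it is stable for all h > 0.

Set f=λy, z=hλ:
  k1=λy_n ⇒ h·k1=z·y_n;  k2=λ(1+2/3z)y_n ⇒ h·k2=z(1+2/3z)y_n
  y_{n+1}/y_n = 1 + 3/4z + 1/4z(1+2/3z) = 1 + z + 1/6z²
  Hence R(z) = 1 + z + 1/6z².

Need |R(x)|<1, x<0.
x=-1.16: |R|=0.0643
R=1: x+1/6x²=0 ⇒ x=−6=-6.0000; min R=1−1/(4·1/6)=-0.5000>−1
Confirm numerically:
  x=-5.055: |R|=0.20384 <1
  x=-4.790: |R|=0.03402 <1
  x=-2.553: |R|=0.46670 <1
  x=-6.440: |R|=1.47227 >1
  x=-6.407: |R|=1.43461 >1
  x=-6.163: |R|=1.16743 >1
Interval (-6.0000, 0).

(-6.0000,0); λ=-2 ⇒ h* = (6)/2 = 3.0000.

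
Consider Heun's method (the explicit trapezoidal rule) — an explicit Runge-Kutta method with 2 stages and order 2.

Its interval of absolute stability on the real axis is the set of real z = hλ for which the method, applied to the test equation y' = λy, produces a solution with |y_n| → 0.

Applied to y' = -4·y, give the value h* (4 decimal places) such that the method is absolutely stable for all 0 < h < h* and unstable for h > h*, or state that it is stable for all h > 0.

(-2.0000,0); λ=-4 ⇒ h* = 0.5000.

Test eqn y'=λy, z=hλ:
  order 2, 2-stage ⇒ R(z)=1+z+z^2/2
  (e.g. R(-1.05)=0.50125, |R|=0.50125)

Boundary: |R(x)|=1, x<0.
x=-1.05: |R|=0.5012
|R(-1.85)|=0.8613 |R(-1.22)|=0.5242 |R(-0.75)|=0.5312
Bisect:
  x_lo=-2.7456 |R|=2.0236  x_hi=-0.1881 |R|=0.8296
  mid=-1.46689 |R|=0.60899 →hi
  mid=-2.10627 |R|=1.11191 →lo
  mid=-1.78658 |R|=0.80935 →hi
  mid=-1.94642 |R|=0.94786 →hi
  mid=-2.02635 |R|=1.02669 →lo
  mid=-1.98638 |R|=0.98648 →hi
  mid=-2.00636 |R|=1.00638 →lo
  mid=-1.99637 |R|=0.99638 →hi
  mid=-2.00137 |R|=1.00137 →lo
  ...
  [-2.00012,-1.99996] ⇒ x*=-2.0000
So |R|<1 on (-2.0000, 0).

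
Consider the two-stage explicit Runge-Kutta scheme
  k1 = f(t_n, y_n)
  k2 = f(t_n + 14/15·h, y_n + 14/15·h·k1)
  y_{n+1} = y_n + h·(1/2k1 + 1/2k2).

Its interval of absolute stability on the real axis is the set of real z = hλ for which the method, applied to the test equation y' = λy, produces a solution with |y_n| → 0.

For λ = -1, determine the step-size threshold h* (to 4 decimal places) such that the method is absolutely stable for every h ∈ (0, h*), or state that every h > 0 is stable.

Test eqn y'=λy, z=hλ:
  k1=λy_n ⇒ h·k1=z·y_n;  k2=λ(1+14/15z)y_n ⇒ h·k2=z(1+14/15z)y_n
  y_{n+1}/y_n = 1 + 1/2z + 1/2z(1+14/15z) = 1 + z + 7/15z²
  so R(z) = 1 + z + 7/15z².

Solve |R(x)|<1 on ℝ⁻.
x=-0.87: |R|=0.4832
R=1: x+7/15x²=0 ⇒ x=−15/7=-2.1429; min R=1−1/(4·7/15)=0.4643>−1
Confirm numerically:
  x=-1.863: |R|=0.75669 <1
  x=-1.837: |R|=0.73780 <1
  x=-1.728: |R|=0.66546 <1
  x=-0.976: |R|=0.46854 <1
  x=-2.568: |R|=1.50949 >1
  x=-2.499: |R|=1.41533 >1
Interval (-2.1429, 0).

(-2.1429,0); λ=-1 ⇒ h* = (15/7)/1 = 2.1429.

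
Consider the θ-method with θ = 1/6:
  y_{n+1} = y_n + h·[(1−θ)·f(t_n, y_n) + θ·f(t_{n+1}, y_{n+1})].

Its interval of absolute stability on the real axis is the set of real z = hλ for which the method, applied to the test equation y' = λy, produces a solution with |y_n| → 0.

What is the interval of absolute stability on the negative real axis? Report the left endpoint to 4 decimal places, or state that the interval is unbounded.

(-3.0000, 0).

On y'=λy, z=hλ:
  y_{n+1} = y_n + z·[5/6·y_n + 1/6·y_{n+1}] ⇒ (1 − 1/6z)y_{n+1} = (1 + 5/6z)y_n
  ⇒ R(z) = (1 + 5/6z)/(1 − 1/6z).

Find x<0 with |R(x)|<1.
x=-1.03: |R|=0.1209
R=−1: 1+5/6x = −1+1/6x ⇒ -2/3x=2 ⇒ x=2/(-2/3)=-3.0000
Confirm numerically:
  x=-2.707: |R|=0.86540 <1
  x=-1.745: |R|=0.35184 <1
  x=-1.646: |R|=0.29166 <1
  x=-3.380: |R|=1.16205 >1
  x=-3.347: |R|=1.14850 >1
Stable set (-3.0000, 0).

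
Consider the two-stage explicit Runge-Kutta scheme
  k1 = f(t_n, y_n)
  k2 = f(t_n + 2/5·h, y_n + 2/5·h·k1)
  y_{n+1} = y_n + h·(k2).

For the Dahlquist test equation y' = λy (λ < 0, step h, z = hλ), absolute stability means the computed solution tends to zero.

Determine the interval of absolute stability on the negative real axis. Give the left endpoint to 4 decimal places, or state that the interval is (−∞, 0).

Set f=λy, z=hλ:
  k1=λy_n ⇒ h·k1=z·y_n;  k2=λ(1+2/5z)y_n ⇒ h·k2=z(1+2/5z)y_n
  y_{n+1}/y_n = 1 + z(1+2/5z) = 1 + z + 2/5z²
  ⇒ R(z) = 1 + z + 2/5z².

Find x<0 with |R(x)|<1.
x=-1.28: |R|=0.3754
R=1: x+2/5x²=0 ⇒ x=−5/2=-2.5000; min R=1−1/(4·2/5)=0.3750>−1
Confirm numerically:
  x=-2.230: |R|=0.75916 <1
  x=-1.399: |R|=0.38388 <1
  x=-1.152: |R|=0.37884 <1
  x=-3.090: |R|=1.72924 >1
  x=-2.587: |R|=1.09003 >1
  x=-2.584: |R|=1.08682 >1
Interval (-2.5000, 0).

z∈(-2.5000,0).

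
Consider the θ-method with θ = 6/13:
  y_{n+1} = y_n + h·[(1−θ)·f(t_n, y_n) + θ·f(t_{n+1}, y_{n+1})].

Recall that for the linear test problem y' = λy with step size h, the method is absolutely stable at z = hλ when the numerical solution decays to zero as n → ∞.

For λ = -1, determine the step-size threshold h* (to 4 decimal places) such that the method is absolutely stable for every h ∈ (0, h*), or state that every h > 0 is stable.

On y'=λy, z=hλ:
  y_{n+1} = y_n + z·[7/13·y_n + 6/13·y_{n+1}] ⇒ (1 − 6/13z)y_{n+1} = (1 + 7/13z)y_n
  Hence R(z) = (1 + 7/13z)/(1 − 6/13z).

Find x<0 with |R(x)|<1.
x=-1.58: |R|=0.0863
R=−1: 1+7/13x = −1+6/13x ⇒ -1/13x=2 ⇒ x=2/(-1/13)=-26.0000
Confirm numerically:
  x=-24.648: |R|=0.99160 <1
  x=-16.349: |R|=0.91313 <1
  x=-15.057: |R|=0.89411 <1
  x=-26.432: |R|=1.00252 >1
  x=-26.247: |R|=1.00145 >1
  x=-26.178: |R|=1.00105 >1
So |R|<1 on (-26.0000, 0).

(-26.0000,0); λ=-1 ⇒ h* = (26)/1 = 26.0000.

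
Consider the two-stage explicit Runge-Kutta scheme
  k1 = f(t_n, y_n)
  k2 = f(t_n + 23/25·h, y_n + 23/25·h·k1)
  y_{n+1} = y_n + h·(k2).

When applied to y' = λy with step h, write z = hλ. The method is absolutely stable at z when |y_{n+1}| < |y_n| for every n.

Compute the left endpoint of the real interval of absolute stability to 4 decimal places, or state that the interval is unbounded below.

On y'=λy, z=hλ:
  k1=λy_n ⇒ h·k1=z·y_n;  k2=λ(1+23/25z)y_n ⇒ h·k2=z(1+23/25z)y_n
  y_{n+1}/y_n = 1 + z(1+23/25z) = 1 + z + 23/25z²
  R(z) = 1 + z + 23/25z².

Solve |R(x)|<1 on ℝ⁻.
x=-1.75: |R|=2.0675
R=1: x+23/25x²=0 ⇒ x=−25/23=-1.0870; min R=1−1/(4·23/25)=0.7283>−1
Confirm numerically:
  x=-0.679: |R|=0.74516 <1
  x=-0.481: |R|=0.73185 <1
  x=-0.439: |R|=0.73830 <1
  x=-1.277: |R|=1.22327 >1
  x=-1.130: |R|=1.04475 >1
Interval (-1.0870, 0).

z* = -1.0870.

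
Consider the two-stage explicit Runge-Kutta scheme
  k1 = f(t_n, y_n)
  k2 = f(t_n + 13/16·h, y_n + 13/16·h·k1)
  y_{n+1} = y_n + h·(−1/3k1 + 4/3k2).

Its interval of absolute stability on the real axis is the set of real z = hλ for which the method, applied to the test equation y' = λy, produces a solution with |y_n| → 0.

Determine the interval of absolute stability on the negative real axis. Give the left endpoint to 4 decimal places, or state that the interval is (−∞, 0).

Set f=λy, z=hλ:
  k1=λy_n ⇒ h·k1=z·y_n;  k2=λ(1+13/16z)y_n ⇒ h·k2=z(1+13/16z)y_n
  y_{n+1}/y_n = 1 − 1/3z + 4/3z(1+13/16z) = 1 + z + 13/12z²
  so R(z) = 1 + z + 13/12z².

Find x<0 with |R(x)|<1.
x=-0.75: |R|=0.8594
R=1: x+13/12x²=0 ⇒ x=−12/13=-0.9231; min R=1−1/(4·13/12)=0.7692>−1
Confirm numerically:
  x=-0.890: |R|=0.96811 <1
  x=-0.578: |R|=0.78392 <1
  x=-0.522: |R|=0.77319 <1
  x=-0.471: |R|=0.76933 <1
  x=-1.518: |R|=1.97835 >1
  x=-1.427: |R|=1.77902 >1
  x=-1.140: |R|=1.26790 >1
Interval (-0.9231, 0).

z∈(-0.9231,0).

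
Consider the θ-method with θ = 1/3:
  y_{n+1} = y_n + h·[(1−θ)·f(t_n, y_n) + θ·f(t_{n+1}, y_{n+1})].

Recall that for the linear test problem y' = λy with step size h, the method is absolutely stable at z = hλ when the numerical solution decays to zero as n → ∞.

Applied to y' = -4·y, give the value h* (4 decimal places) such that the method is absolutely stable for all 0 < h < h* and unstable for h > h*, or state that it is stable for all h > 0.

(-6.0000,0); λ=-4 ⇒ h* = (6)/4 = 1.5000.

On y'=λy, z=hλ:
  y_{n+1} = y_n + z·[2/3·y_n + 1/3·y_{n+1}] ⇒ (1 − 1/3z)y_{n+1} = (1 + 2/3z)y_n
  R(z) = (1 + 2/3z)/(1 − 1/3z).

Boundary: |R(x)|=1, x<0.
x=-1.4: |R|=0.0455
R=−1: 1+2/3x = −1+1/3x ⇒ -1/3x=2 ⇒ x=2/(-1/3)=-6.0000
Confirm numerically:
  x=-5.499: |R|=0.94105 <1
  x=-3.059: |R|=0.51461 <1
  x=-2.665: |R|=0.41130 <1
  x=-6.467: |R|=1.04933 >1
  x=-6.279: |R|=1.03007 >1
  x=-6.184: |R|=1.02003 >1
So |R|<1 on (-6.0000, 0).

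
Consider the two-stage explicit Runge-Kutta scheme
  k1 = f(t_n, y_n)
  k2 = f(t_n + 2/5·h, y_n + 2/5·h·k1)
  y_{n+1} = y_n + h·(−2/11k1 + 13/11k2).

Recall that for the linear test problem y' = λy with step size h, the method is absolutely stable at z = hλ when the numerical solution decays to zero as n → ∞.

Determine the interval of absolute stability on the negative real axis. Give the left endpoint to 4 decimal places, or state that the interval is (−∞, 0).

z∈(-2.1154,0).

With y'=λy (z=hλ):
  k1=λy_n ⇒ h·k1=z·y_n;  k2=λ(1+2/5z)y_n ⇒ h·k2=z(1+2/5z)y_n
  y_{n+1}/y_n = 1 − 2/11z + 13/11z(1+2/5z) = 1 + z + 26/55z²
  ⇒ R(z) = 1 + z + 26/55z².

Solve |R(x)|<1 on ℝ⁻.
x=-1.23: |R|=0.4852
R=1: x+26/55x²=0 ⇒ x=−55/26=-2.1154; min R=1−1/(4·26/55)=0.4712>−1
Confirm numerically:
  x=-1.899: |R|=0.80575 <1
  x=-1.415: |R|=0.53151 <1
  x=-1.238: |R|=0.48652 <1
  x=-0.987: |R|=0.47352 <1
  x=-2.709: |R|=1.76019 >1
  x=-2.498: |R|=1.45182 >1
Interval (-2.1154, 0).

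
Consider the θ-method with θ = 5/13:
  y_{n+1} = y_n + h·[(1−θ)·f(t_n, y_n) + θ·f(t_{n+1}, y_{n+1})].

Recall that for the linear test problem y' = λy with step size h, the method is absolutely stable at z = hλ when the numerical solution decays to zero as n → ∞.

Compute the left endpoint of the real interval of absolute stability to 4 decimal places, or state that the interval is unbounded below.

left endpoint -8.6667.

Set f=λy, z=hλ:
  y_{n+1} = y_n + z·[8/13·y_n + 5/13·y_{n+1}] ⇒ (1 − 5/13z)y_{n+1} = (1 + 8/13z)y_n
  R(z) = (1 + 8/13z)/(1 − 5/13z).

Boundary: |R(x)|=1, x<0.
x=-1.5: |R|=0.0488
R=−1: 1+8/13x = −1+5/13x ⇒ -3/13x=2 ⇒ x=2/(-3/13)=-8.6667
Confirm numerically:
  x=-5.683: |R|=0.78387 <1
  x=-5.319: |R|=0.74636 <1
  x=-3.562: |R|=0.50295 <1
  x=-9.248: |R|=1.02944 >1
  x=-8.866: |R|=1.01043 >1
Interval (-8.6667, 0).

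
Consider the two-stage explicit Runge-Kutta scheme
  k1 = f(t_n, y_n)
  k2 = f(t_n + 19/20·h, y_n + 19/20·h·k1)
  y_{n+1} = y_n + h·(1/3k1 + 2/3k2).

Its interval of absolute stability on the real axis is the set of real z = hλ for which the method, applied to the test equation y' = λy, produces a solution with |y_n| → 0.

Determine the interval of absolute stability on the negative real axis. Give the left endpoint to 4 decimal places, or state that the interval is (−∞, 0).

On y'=λy, z=hλ:
  k1=λy_n ⇒ h·k1=z·y_n;  k2=λ(1+19/20z)y_n ⇒ h·k2=z(1+19/20z)y_n
  y_{n+1}/y_n = 1 + 1/3z + 2/3z(1+19/20z) = 1 + z + 19/30z²
  ⇒ R(z) = 1 + z + 19/30z².

Find x<0 with |R(x)|<1.
x=-1.36: |R|=0.8114
R=1: x+19/30x²=0 ⇒ x=−30/19=-1.5789; min R=1−1/(4·19/30)=0.6053>−1
Confirm numerically:
  x=-1.318: |R|=0.78218 <1
  x=-1.301: |R|=0.77098 <1
  x=-0.983: |R|=0.62898 <1
  x=-0.928: |R|=0.61742 <1
  x=-1.953: |R|=1.46267 >1
  x=-1.842: |R|=1.30688 >1
  x=-1.738: |R|=1.17507 >1
Stable set (-1.5789, 0).

(-1.5789, 0).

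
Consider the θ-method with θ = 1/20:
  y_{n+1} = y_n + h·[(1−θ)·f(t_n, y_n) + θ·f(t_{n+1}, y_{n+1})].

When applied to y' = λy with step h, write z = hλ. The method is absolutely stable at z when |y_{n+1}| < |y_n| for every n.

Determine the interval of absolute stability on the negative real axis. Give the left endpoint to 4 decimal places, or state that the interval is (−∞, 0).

(-2.2222, 0).

With y'=λy (z=hλ):
  y_{n+1} = y_n + z·[19/20·y_n + 1/20·y_{n+1}] ⇒ (1 − 1/20z)y_{n+1} = (1 + 19/20z)y_n
  R(z) = (1 + 19/20z)/(1 − 1/20z).

Boundary: |R(x)|=1, x<0.
x=-1.42: |R|=0.3259
R=−1: 1+19/20x = −1+1/20x ⇒ -9/10x=2 ⇒ x=2/(-9/10)=-2.2222
Confirm numerically:
  x=-2.123: |R|=0.91927 <1
  x=-2.119: |R|=0.91600 <1
  x=-1.962: |R|=0.78672 <1
  x=-1.105: |R|=0.04715 <1
  x=-2.734: |R|=1.40521 >1
  x=-2.549: |R|=1.26085 >1
  x=-2.506: |R|=1.22696 >1
Interval (-2.2222, 0).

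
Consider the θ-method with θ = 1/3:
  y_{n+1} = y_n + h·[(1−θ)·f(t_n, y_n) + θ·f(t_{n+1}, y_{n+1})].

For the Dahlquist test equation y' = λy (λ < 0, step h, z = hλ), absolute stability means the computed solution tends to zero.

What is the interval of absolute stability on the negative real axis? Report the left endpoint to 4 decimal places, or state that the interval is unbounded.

(-6.0000, 0).

Test eqn y'=λy, z=hλ:
  y_{n+1} = y_n + z·[2/3·y_n + 1/3·y_{n+1}] ⇒ (1 − 1/3z)y_{n+1} = (1 + 2/3z)y_n
  Hence R(z) = (1 + 2/3z)/(1 − 1/3z).

Need |R(x)|<1, x<0.
x=-0.52: |R|=0.5568
R=−1: 1+2/3x = −1+1/3x ⇒ -1/3x=2 ⇒ x=2/(-1/3)=-6.0000
Confirm numerically:
  x=-5.759: |R|=0.97249 <1
  x=-5.425: |R|=0.93175 <1
  x=-5.059: |R|=0.88324 <1
  x=-2.652: |R|=0.40764 <1
  x=-6.276: |R|=1.02975 >1
  x=-6.167: |R|=1.01822 >1
Interval (-6.0000, 0).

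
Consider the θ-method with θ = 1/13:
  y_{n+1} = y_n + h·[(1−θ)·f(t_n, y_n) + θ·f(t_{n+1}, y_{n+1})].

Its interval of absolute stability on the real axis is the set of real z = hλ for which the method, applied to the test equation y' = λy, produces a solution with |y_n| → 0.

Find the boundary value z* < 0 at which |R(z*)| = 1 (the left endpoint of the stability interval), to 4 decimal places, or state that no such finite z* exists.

Set f=λy, z=hλ:
  y_{n+1} = y_n + z·[12/13·y_n + 1/13·y_{n+1}] ⇒ (1 − 1/13z)y_{n+1} = (1 + 12/13z)y_n
  so R(z) = (1 + 12/13z)/(1 − 1/13z).

Need |R(x)|<1, x<0.
x=-1.19: |R|=0.0902
R=−1: 1+12/13x = −1+1/13x ⇒ -11/13x=2 ⇒ x=2/(-11/13)=-2.3636
Confirm numerically:
  x=-2.254: |R|=0.92094 <1
  x=-1.503: |R|=0.34724 <1
  x=-1.188: |R|=0.08853 <1
  x=-0.975: |R|=0.09302 <1
  x=-2.909: |R|=1.37708 >1
  x=-2.842: |R|=1.33216 >1
  x=-2.501: |R|=1.09748 >1
Interval (-2.3636, 0).

left endpoint -2.3636.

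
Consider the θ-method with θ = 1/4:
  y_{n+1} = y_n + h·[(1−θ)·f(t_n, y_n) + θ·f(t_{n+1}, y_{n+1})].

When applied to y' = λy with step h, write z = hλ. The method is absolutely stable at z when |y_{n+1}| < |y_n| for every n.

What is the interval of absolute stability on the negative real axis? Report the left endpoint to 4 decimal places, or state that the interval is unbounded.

z∈(-4.0000,0).

On y'=λy, z=hλ:
  y_{n+1} = y_n + z·[3/4·y_n + 1/4·y_{n+1}] ⇒ (1 − 1/4z)y_{n+1} = (1 + 3/4z)y_n
  ⇒ R(z) = (1 + 3/4z)/(1 − 1/4z).

Boundary: |R(x)|=1, x<0.
x=-1.23: |R|=0.0593
R=−1: 1+3/4x = −1+1/4x ⇒ -1/2x=2 ⇒ x=2/(-1/2)=-4.0000
Confirm numerically:
  x=-3.538: |R|=0.87742 <1
  x=-2.755: |R|=0.63138 <1
  x=-1.903: |R|=0.28951 <1
  x=-1.728: |R|=0.20670 <1
  x=-4.372: |R|=1.08887 >1
  x=-4.183: |R|=1.04473 >1
Interval (-4.0000, 0).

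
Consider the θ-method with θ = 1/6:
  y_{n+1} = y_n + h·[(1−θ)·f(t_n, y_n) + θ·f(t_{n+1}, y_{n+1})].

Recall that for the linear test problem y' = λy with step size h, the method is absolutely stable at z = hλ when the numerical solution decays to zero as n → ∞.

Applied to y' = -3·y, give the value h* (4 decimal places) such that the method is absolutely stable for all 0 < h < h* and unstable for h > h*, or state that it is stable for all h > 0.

(-3.0000,0); λ=-3 ⇒ h* = (3)/3 = 1.0000.

Test eqn y'=λy, z=hλ:
  y_{n+1} = y_n + z·[5/6·y_n + 1/6·y_{n+1}] ⇒ (1 − 1/6z)y_{n+1} = (1 + 5/6z)y_n
  ⇒ R(z) = (1 + 5/6z)/(1 − 1/6z).

Find x<0 with |R(x)|<1.
x=-1.3: |R|=0.0685
R=−1: 1+5/6x = −1+1/6x ⇒ -2/3x=2 ⇒ x=2/(-2/3)=-3.0000
Confirm numerically:
  x=-2.608: |R|=0.81784 <1
  x=-2.562: |R|=0.79537 <1
  x=-1.651: |R|=0.29473 <1
  x=-3.543: |R|=1.22760 >1
  x=-3.391: |R|=1.16654 >1
  x=-3.261: |R|=1.11273 >1
Stable set (-3.0000, 0).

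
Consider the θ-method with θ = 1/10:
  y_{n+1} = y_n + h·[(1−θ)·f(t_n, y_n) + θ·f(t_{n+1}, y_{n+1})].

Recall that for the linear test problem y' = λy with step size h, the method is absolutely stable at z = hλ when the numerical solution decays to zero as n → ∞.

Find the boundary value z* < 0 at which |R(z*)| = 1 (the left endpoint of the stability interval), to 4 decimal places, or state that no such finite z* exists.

Set f=λy, z=hλ:
  y_{n+1} = y_n + z·[9/10·y_n + 1/10·y_{n+1}] ⇒ (1 − 1/10z)y_{n+1} = (1 + 9/10z)y_n
  R(z) = (1 + 9/10z)/(1 − 1/10z).

Find x<0 with |R(x)|<1.
x=-1.18: |R|=0.0555
R=−1: 1+9/10x = −1+1/10x ⇒ -4/5x=2 ⇒ x=2/(-4/5)=-2.5000
Confirm numerically:
  x=-2.374: |R|=0.91854 <1
  x=-2.362: |R|=0.91069 <1
  x=-2.212: |R|=0.81133 <1
  x=-1.891: |R|=0.59028 <1
  x=-3.002: |R|=1.30888 >1
  x=-2.922: |R|=1.26126 >1
  x=-2.639: |R|=1.08798 >1
Interval (-2.5000, 0).

left endpoint -2.5000.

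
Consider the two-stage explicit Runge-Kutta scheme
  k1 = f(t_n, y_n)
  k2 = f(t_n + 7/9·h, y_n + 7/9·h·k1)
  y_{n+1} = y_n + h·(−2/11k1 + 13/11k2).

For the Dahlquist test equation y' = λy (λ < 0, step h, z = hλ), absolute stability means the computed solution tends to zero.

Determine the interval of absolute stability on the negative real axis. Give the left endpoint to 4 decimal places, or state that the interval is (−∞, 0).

(-1.0879, 0).

Set f=λy, z=hλ:
  k1=λy_n ⇒ h·k1=z·y_n;  k2=λ(1+7/9z)y_n ⇒ h·k2=z(1+7/9z)y_n
  y_{n+1}/y_n = 1 − 2/11z + 13/11z(1+7/9z) = 1 + z + 91/99z²
  ⇒ R(z) = 1 + z + 91/99z².

Need |R(x)|<1, x<0.
x=-0.51: |R|=0.7291
R=1: x+91/99x²=0 ⇒ x=−99/91=-1.0879; min R=1−1/(4·91/99)=0.7280>−1
Confirm numerically:
  x=-0.869: |R|=0.82514 <1
  x=-0.721: |R|=0.75683 <1
  x=-0.654: |R|=0.73915 <1
  x=-0.435: |R|=0.73893 <1
  x=-1.597: |R|=1.74732 >1
  x=-1.313: |R|=1.27166 >1
  x=-1.191: |R|=1.11286 >1
So |R|<1 on (-1.0879, 0).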